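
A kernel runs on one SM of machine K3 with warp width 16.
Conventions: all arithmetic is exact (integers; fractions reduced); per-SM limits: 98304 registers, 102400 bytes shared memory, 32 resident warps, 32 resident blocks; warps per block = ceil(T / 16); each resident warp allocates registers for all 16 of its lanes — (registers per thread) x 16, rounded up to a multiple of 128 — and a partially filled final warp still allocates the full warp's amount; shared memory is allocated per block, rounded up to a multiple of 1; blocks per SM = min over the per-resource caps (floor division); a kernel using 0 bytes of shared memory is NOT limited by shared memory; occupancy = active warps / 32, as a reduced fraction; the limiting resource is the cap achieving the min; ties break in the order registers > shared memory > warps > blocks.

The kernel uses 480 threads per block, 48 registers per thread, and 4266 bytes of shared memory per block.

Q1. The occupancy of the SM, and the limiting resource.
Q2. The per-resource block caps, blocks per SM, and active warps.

Answer: occupancy 15/16, limited by warps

registers: 4 blocks
shared memory: 24 blocks
warps: 1 block
blocks: 32 blocks

Answer: 1 block, 30 active warps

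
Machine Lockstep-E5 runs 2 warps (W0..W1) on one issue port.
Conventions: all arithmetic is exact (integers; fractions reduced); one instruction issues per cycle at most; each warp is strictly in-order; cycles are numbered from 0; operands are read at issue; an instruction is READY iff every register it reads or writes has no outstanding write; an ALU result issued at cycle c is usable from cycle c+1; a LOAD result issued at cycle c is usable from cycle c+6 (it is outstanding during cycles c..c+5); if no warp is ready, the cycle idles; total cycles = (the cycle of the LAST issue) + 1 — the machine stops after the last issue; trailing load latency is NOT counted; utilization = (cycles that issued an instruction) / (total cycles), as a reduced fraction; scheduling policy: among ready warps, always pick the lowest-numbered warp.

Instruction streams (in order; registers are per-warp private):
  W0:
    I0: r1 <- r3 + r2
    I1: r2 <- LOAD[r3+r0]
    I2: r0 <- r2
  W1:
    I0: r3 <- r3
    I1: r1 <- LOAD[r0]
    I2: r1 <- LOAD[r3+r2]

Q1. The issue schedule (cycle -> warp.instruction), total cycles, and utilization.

cycle 0: W0.I0
cycle 1: W0.I1
cycle 2: W1.I0
cycle 3: W1.I1
cycle 4: idle
cycle 5: idle
cycle 6: idle
cycle 7: W0.I2
cycle 8: idle
cycle 9: W1.I2

Answer: 10 cycles, utilization 3/5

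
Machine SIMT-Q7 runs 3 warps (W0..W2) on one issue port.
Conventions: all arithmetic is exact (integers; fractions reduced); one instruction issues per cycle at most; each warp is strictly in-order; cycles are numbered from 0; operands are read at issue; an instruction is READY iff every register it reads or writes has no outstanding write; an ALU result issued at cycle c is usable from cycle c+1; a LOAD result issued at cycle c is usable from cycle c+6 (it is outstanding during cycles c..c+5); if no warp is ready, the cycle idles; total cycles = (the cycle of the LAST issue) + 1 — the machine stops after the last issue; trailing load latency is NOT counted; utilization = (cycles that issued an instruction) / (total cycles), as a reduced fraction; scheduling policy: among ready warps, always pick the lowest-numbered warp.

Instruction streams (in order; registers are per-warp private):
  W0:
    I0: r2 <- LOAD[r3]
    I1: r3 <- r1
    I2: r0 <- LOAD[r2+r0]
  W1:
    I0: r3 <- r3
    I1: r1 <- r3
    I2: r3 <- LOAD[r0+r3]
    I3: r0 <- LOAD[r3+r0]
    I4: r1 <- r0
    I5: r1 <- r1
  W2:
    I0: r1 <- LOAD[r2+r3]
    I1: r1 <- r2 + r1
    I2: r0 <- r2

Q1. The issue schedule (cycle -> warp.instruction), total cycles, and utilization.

cycle 0: W0.I0
cycle 1: W0.I1
cycle 2: W1.I0
cycle 3: W1.I1
cycle 4: W1.I2
cycle 5: W2.I0
cycle 6: W0.I2
cycle 7: idle
cycle 8: idle
cycle 9: idle
cycle 10: W1.I3
cycle 11: W2.I1
cycle 12: W2.I2
cycle 13: idle
cycle 14: idle
cycle 15: idle
cycle 16: W1.I4
cycle 17: W1.I5

Answer: 18 cycles, utilization 2/3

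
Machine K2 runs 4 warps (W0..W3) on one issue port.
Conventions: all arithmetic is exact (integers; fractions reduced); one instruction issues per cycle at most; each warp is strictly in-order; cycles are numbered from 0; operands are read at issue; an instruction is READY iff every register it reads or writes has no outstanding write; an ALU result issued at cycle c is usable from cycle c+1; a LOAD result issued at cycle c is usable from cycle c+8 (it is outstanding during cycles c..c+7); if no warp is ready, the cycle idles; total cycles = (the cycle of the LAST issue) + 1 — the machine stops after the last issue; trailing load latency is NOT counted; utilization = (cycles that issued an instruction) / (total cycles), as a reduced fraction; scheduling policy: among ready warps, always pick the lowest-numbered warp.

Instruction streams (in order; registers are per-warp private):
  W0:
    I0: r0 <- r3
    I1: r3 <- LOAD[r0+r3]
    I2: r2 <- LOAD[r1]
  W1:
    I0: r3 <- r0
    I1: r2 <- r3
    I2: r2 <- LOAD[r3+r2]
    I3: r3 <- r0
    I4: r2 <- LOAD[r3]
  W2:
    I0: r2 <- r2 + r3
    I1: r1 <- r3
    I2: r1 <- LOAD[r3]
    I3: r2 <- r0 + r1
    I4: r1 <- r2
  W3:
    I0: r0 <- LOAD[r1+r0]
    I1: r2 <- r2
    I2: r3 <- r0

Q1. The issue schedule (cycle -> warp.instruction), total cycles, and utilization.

cycle 0: W0.I0
cycle 1: W0.I1
cycle 2: W0.I2
cycle 3: W1.I0
cycle 4: W1.I1
cycle 5: W1.I2
cycle 6: W1.I3
cycle 7: W2.I0
cycle 8: W2.I1
cycle 9: W2.I2
cycle 10: W3.I0
cycle 11: W3.I1
cycle 12: idle
cycle 13: W1.I4
cycle 14: idle
cycle 15: idle
cycle 16: idle
cycle 17: W2.I3
cycle 18: W2.I4
cycle 19: W3.I2

Answer: 20 cycles, utilization 4/5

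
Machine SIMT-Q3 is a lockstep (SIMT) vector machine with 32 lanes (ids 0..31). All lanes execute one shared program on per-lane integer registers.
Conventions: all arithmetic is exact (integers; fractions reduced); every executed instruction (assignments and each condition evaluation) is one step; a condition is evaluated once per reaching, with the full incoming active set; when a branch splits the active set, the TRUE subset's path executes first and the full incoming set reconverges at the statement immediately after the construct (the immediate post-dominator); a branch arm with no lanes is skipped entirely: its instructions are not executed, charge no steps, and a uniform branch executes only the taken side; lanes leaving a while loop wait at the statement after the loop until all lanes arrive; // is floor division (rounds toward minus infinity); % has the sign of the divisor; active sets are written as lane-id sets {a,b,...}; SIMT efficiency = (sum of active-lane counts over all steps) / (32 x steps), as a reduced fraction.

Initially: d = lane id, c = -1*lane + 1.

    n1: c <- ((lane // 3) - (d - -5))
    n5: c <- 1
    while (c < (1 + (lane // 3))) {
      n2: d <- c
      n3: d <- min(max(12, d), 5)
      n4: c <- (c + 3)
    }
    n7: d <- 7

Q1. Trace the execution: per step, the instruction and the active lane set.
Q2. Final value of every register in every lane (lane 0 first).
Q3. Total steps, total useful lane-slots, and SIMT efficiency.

step 0: c <- ((lane // 3) - (d - -5)) {0,1,2,3,4,5,6,7,8,9,10,11,12,13,14,15,16,17,18,19,20,21,22,23,24,25,26,27,28,29,30,31}
step 1: c <- 1                       {0,1,2,3,4,5,6,7,8,9,10,11,12,13,14,15,16,17,18,19,20,21,22,23,24,25,26,27,28,29,30,31}
step 2: eval (c < (1 + (lane // 3))) {0,1,2,3,4,5,6,7,8,9,10,11,12,13,14,15,16,17,18,19,20,21,22,23,24,25,26,27,28,29,30,31}
step 3: d <- c                       {3,4,5,6,7,8,9,10,11,12,13,14,15,16,17,18,19,20,21,22,23,24,25,26,27,28,29,30,31}
step 4: d <- min(max(12, d), 5)      {3,4,5,6,7,8,9,10,11,12,13,14,15,16,17,18,19,20,21,22,23,24,25,26,27,28,29,30,31}
step 5: c <- (c + 3)                 {3,4,5,6,7,8,9,10,11,12,13,14,15,16,17,18,19,20,21,22,23,24,25,26,27,28,29,30,31}
step 6: eval (c < (1 + (lane // 3))) {3,4,5,6,7,8,9,10,11,12,13,14,15,16,17,18,19,20,21,22,23,24,25,26,27,28,29,30,31}
step 7: d <- c                       {12,13,14,15,16,17,18,19,20,21,22,23,24,25,26,27,28,29,30,31}
step 8: d <- min(max(12, d), 5)      {12,13,14,15,16,17,18,19,20,21,22,23,24,25,26,27,28,29,30,31}
step 9: c <- (c + 3)                 {12,13,14,15,16,17,18,19,20,21,22,23,24,25,26,27,28,29,30,31}
step 10: eval (c < (1 + (lane // 3))) {12,13,14,15,16,17,18,19,20,21,22,23,24,25,26,27,28,29,30,31}
step 11: d <- c                       {21,22,23,24,25,26,27,28,29,30,31}
step 12: d <- min(max(12, d), 5)      {21,22,23,24,25,26,27,28,29,30,31}
step 13: c <- (c + 3)                 {21,22,23,24,25,26,27,28,29,30,31}
step 14: eval (c < (1 + (lane // 3))) {21,22,23,24,25,26,27,28,29,30,31}
step 15: d <- c                       {30,31}
step 16: d <- min(max(12, d), 5)      {30,31}
step 17: c <- (c + 3)                 {30,31}
step 18: eval (c < (1 + (lane // 3))) {30,31}
step 19: d <- 7                       {0,1,2,3,4,5,6,7,8,9,10,11,12,13,14,15,16,17,18,19,20,21,22,23,24,25,26,27,28,29,30,31}

Answer: 20 steps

d: 7,7,7,7,7,7,7,7,7,7,7,7,7,7,7,7,7,7,7,7,7,7,7,7,7,7,7,7,7,7,7,7
c: 1,1,1,4,4,4,4,4,4,4,4,4,7,7,7,7,7,7,7,7,7,10,10,10,10,10,10,10,10,10,13,13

steps = 20; useful = 376; efficiency = 376/640 = 47/80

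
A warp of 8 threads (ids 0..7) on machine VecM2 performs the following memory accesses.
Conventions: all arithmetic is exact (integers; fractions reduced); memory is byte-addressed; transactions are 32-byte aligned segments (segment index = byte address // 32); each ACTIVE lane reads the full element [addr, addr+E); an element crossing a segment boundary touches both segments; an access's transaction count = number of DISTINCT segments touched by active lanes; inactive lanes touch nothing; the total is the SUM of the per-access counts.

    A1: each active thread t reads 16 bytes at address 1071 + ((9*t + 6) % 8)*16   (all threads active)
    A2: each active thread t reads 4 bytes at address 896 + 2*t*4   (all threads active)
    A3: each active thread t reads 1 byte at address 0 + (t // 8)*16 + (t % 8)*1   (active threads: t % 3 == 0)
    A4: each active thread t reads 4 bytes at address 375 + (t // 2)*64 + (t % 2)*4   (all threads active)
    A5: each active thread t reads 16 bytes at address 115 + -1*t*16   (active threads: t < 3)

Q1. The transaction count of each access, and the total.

A1: 5 transactions
A2: 2 transactions
A3: 1 transaction
A4: 4 transactions
A5: 3 transactions

Answer: 5,2,1,4,3; total 15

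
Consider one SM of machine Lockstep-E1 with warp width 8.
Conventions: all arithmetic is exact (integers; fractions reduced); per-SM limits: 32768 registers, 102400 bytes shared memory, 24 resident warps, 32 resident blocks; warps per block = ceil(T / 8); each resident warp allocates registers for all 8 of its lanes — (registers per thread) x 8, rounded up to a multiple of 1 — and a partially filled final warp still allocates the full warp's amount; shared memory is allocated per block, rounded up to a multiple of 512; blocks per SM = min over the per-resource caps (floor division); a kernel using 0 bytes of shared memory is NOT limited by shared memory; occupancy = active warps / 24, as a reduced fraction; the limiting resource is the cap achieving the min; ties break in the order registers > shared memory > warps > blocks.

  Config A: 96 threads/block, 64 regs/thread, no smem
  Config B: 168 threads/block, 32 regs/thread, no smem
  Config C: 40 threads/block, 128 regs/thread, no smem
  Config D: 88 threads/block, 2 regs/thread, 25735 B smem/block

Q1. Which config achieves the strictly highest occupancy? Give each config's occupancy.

occupancies: A 1, B 7/8, C 5/6, D 11/12

Answer: A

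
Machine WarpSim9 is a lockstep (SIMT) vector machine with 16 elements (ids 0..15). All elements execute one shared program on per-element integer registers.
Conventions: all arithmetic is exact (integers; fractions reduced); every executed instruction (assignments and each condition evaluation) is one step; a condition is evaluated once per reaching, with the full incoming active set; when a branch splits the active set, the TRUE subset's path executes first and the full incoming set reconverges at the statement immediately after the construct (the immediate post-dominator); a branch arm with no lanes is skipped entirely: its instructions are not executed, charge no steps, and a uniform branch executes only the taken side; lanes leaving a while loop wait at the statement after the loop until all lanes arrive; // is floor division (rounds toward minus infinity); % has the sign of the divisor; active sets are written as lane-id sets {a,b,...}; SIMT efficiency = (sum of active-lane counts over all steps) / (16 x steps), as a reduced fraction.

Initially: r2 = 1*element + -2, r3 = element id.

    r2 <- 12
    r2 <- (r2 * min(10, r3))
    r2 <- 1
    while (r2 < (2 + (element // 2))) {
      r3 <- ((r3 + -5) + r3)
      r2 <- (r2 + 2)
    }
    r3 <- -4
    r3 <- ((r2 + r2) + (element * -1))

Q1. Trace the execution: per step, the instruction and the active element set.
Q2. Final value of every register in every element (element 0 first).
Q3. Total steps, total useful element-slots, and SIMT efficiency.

step 0: r2 <- 12                     {0,1,2,3,4,5,6,7,8,9,10,11,12,13,14,15}
step 1: r2 <- (r2 * min(10, r3))     {0,1,2,3,4,5,6,7,8,9,10,11,12,13,14,15}
step 2: r2 <- 1                      {0,1,2,3,4,5,6,7,8,9,10,11,12,13,14,15}
step 3: eval (r2 < (2 + (element // 2))) {0,1,2,3,4,5,6,7,8,9,10,11,12,13,14,15}
step 4: r3 <- ((r3 + -5) + r3)       {0,1,2,3,4,5,6,7,8,9,10,11,12,13,14,15}
step 5: r2 <- (r2 + 2)               {0,1,2,3,4,5,6,7,8,9,10,11,12,13,14,15}
step 6: eval (r2 < (2 + (element // 2))) {0,1,2,3,4,5,6,7,8,9,10,11,12,13,14,15}
step 7: r3 <- ((r3 + -5) + r3)       {4,5,6,7,8,9,10,11,12,13,14,15}
step 8: r2 <- (r2 + 2)               {4,5,6,7,8,9,10,11,12,13,14,15}
step 9: eval (r2 < (2 + (element // 2))) {4,5,6,7,8,9,10,11,12,13,14,15}
step 10: r3 <- ((r3 + -5) + r3)       {8,9,10,11,12,13,14,15}
step 11: r2 <- (r2 + 2)               {8,9,10,11,12,13,14,15}
step 12: eval (r2 < (2 + (element // 2))) {8,9,10,11,12,13,14,15}
step 13: r3 <- ((r3 + -5) + r3)       {12,13,14,15}
step 14: r2 <- (r2 + 2)               {12,13,14,15}
step 15: eval (r2 < (2 + (element // 2))) {12,13,14,15}
step 16: r3 <- -4                     {0,1,2,3,4,5,6,7,8,9,10,11,12,13,14,15}
step 17: r3 <- ((r2 + r2) + (element * -1)) {0,1,2,3,4,5,6,7,8,9,10,11,12,13,14,15}

Answer: 18 steps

r2: 3,3,3,3,5,5,5,5,7,7,7,7,9,9,9,9
r3: 6,5,4,3,6,5,4,3,6,5,4,3,6,5,4,3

steps = 18; useful = 216; efficiency = 216/288 = 3/4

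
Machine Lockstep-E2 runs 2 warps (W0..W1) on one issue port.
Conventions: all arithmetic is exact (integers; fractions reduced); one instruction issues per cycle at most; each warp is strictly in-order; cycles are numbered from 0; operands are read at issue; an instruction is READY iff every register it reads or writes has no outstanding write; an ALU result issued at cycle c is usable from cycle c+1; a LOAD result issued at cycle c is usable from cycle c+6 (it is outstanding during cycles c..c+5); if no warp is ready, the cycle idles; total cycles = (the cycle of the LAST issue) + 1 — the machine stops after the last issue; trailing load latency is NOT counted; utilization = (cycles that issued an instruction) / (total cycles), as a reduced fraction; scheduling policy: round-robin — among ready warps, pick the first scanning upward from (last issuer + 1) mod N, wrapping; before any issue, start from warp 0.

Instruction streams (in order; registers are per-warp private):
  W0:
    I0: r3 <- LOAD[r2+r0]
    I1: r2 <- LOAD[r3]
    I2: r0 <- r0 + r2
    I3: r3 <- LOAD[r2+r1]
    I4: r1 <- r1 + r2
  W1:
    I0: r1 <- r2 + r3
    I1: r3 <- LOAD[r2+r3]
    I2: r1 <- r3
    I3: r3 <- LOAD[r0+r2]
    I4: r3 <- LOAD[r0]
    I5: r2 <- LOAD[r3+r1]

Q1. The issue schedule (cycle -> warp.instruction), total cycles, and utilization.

cycle 0: W0.I0
cycle 1: W1.I0
cycle 2: W1.I1
cycle 3: idle
cycle 4: idle
cycle 5: idle
cycle 6: W0.I1
cycle 7: idle
cycle 8: W1.I2
cycle 9: W1.I3
cycle 10: idle
cycle 11: idle
cycle 12: W0.I2
cycle 13: W0.I3
cycle 14: W0.I4
cycle 15: W1.I4
cycle 16: idle
cycle 17: idle
cycle 18: idle
cycle 19: idle
cycle 20: idle
cycle 21: W1.I5

Answer: 22 cycles, utilization 1/2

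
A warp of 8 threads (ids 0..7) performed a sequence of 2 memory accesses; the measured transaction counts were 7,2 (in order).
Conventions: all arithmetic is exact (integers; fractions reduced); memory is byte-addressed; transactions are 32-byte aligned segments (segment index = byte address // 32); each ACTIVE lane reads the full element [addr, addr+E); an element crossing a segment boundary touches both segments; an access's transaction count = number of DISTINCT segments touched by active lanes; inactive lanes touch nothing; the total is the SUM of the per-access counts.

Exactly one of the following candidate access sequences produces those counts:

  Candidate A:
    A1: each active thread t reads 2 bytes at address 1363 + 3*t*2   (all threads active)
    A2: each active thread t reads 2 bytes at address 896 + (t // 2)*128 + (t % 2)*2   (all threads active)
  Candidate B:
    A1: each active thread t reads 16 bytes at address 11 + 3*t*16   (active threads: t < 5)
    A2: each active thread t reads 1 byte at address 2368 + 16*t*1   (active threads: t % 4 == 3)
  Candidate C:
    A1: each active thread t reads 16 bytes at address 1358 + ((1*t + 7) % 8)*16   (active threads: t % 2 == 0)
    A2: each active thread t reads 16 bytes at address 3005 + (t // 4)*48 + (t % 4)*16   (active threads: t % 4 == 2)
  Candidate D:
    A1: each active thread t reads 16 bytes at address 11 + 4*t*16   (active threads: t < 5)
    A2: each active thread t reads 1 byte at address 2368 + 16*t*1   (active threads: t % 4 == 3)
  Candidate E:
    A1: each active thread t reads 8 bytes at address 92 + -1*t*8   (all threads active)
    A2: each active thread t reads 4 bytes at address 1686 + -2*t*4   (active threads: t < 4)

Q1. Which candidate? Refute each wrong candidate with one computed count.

A: A1 gives 2 transactions, not 7
C: A1 gives 5 transactions, not 7
D: A1 gives 5 transactions, not 7
E: A1 gives 3 transactions, not 7
B: all counts match (7,2)

Answer: B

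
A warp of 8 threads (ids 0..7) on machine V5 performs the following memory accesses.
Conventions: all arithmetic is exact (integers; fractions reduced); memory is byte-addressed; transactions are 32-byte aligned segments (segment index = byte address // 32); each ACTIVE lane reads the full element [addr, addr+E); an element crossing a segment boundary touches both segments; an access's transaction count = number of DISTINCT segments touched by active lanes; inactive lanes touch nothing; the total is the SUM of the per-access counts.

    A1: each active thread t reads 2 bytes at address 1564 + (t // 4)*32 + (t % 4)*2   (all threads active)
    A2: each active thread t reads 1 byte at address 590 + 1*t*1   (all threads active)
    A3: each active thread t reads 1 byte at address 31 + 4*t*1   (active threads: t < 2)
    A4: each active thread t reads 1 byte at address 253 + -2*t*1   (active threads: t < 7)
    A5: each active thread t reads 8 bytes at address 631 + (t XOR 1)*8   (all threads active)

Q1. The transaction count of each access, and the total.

A1: 3 transactions
A2: 1 transaction
A3: 2 transactions
A4: 1 transaction
A5: 3 transactions

Answer: 3,1,2,1,3; total 10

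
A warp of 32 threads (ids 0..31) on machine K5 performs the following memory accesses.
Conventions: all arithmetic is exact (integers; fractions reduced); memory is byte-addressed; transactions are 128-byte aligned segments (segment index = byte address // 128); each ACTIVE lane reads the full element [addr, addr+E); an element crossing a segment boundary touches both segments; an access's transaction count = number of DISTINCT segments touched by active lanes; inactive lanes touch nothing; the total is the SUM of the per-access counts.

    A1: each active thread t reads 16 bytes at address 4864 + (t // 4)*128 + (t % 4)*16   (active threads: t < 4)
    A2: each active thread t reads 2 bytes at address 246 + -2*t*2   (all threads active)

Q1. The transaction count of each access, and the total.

A1: 1 transaction
A2: 2 transactions

Answer: 1,2; total 3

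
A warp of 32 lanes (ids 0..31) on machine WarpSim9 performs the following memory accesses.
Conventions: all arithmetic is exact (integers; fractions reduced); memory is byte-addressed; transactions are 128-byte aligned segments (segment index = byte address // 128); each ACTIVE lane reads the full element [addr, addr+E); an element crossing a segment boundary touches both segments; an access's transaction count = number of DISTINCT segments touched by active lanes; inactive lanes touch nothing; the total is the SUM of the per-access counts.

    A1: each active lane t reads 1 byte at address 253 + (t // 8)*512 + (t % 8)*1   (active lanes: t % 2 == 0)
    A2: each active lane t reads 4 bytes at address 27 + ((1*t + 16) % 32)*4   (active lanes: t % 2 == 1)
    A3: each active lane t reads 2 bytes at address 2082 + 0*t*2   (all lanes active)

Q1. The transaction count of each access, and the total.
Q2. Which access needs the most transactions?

A1: 8 transactions
A2: 2 transactions
A3: 1 transaction

Answer: 8,2,1; total 11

Answer: A1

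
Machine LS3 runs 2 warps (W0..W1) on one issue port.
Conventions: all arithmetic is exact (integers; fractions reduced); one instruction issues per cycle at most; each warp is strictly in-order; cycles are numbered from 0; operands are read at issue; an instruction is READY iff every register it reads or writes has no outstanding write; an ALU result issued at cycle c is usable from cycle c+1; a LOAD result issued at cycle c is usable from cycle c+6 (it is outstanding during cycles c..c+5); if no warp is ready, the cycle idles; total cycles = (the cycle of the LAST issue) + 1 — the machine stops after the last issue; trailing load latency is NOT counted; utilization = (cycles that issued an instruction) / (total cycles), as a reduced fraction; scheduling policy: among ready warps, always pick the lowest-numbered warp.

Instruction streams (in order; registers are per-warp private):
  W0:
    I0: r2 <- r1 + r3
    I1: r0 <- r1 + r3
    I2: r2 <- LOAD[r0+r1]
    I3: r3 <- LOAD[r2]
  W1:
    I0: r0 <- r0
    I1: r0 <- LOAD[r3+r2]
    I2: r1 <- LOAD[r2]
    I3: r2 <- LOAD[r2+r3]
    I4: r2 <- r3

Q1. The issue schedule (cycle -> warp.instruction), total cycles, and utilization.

cycle 0: W0.I0
cycle 1: W0.I1
cycle 2: W0.I2
cycle 3: W1.I0
cycle 4: W1.I1
cycle 5: W1.I2
cycle 6: W1.I3
cycle 7: idle
cycle 8: W0.I3
cycle 9: idle
cycle 10: idle
cycle 11: idle
cycle 12: W1.I4

Answer: 13 cycles, utilization 9/13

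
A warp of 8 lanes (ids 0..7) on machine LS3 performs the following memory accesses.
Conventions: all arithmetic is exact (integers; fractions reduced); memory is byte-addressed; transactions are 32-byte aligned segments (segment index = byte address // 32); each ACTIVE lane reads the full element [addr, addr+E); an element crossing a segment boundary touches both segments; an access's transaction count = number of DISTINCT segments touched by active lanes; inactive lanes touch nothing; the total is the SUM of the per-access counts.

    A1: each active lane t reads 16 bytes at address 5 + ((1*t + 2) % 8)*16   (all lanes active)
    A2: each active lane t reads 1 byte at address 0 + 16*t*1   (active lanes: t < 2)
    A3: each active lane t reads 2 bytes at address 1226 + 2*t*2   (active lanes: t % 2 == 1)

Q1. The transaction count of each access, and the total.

A1: 5 transactions
A2: 1 transaction
A3: 2 transactions

Answer: 5,1,2; total 8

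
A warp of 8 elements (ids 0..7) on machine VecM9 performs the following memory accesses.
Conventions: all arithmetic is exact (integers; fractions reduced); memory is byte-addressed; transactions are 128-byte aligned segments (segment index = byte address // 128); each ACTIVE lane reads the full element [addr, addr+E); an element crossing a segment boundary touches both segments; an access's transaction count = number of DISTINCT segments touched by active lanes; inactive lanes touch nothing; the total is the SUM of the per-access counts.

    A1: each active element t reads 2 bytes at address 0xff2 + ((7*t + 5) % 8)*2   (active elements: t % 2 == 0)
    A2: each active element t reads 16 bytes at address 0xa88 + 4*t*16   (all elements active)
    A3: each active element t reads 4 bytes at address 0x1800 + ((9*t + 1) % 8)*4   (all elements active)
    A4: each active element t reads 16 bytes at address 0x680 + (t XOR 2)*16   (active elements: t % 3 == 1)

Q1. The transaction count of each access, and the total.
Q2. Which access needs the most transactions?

A1: 2 transactions
A2: 4 transactions
A3: 1 transaction
A4: 1 transaction

Answer: 2,4,1,1; total 8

Answer: A2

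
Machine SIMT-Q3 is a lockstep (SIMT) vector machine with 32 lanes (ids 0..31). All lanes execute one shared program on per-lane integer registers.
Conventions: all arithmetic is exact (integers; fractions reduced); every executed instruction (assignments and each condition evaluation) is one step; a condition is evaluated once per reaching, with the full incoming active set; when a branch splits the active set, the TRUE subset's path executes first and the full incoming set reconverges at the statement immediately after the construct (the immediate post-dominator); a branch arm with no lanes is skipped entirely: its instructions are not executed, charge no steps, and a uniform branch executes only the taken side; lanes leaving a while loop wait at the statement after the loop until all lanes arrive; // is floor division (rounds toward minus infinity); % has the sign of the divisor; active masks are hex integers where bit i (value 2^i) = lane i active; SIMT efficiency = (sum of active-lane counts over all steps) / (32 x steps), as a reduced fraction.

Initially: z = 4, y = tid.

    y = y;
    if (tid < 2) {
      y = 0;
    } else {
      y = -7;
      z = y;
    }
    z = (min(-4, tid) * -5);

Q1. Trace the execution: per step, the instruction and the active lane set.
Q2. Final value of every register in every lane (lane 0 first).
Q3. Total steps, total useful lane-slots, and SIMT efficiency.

step 0: y <- y                       0xffffffff
step 1: eval (tid < 2)               0xffffffff
step 2: y <- 0                       0x00000003
step 3: y <- -7                      0xfffffffc
step 4: z <- y                       0xfffffffc
step 5: z <- (min(-4, tid) * -5)     0xffffffff

Answer: 6 steps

z: 20,20,20,20,20,20,20,20,20,20,20,20,20,20,20,20,20,20,20,20,20,20,20,20,20,20,20,20,20,20,20,20
y: 0,0,-7,-7,-7,-7,-7,-7,-7,-7,-7,-7,-7,-7,-7,-7,-7,-7,-7,-7,-7,-7,-7,-7,-7,-7,-7,-7,-7,-7,-7,-7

steps = 6; useful = 158; efficiency = 158/192 = 79/96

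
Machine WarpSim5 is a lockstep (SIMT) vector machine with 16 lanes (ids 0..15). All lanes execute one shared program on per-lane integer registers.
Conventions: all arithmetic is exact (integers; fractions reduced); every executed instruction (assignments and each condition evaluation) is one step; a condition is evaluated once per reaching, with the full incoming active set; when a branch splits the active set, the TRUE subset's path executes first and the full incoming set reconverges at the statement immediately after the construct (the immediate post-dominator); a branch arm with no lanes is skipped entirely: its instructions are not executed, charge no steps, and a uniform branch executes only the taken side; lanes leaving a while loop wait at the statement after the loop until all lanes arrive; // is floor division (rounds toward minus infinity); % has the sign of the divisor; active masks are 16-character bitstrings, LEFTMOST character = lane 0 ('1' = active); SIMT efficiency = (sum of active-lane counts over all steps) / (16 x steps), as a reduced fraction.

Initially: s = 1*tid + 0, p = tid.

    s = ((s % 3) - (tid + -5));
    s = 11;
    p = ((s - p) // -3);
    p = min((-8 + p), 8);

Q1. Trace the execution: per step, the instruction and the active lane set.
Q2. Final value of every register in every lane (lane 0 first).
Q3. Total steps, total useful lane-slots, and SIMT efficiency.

step 0: s <- ((s % 3) - (tid + -5))  1111111111111111
step 1: s <- 11                      1111111111111111
step 2: p <- ((s - p) // -3)         1111111111111111
step 3: p <- min((-8 + p), 8)        1111111111111111

Answer: 4 steps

s: 11,11,11,11,11,11,11,11,11,11,11,11,11,11,11,11
p: -12,-12,-11,-11,-11,-10,-10,-10,-9,-9,-9,-8,-8,-8,-7,-7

steps = 4; useful = 64; efficiency = 64/64 = 1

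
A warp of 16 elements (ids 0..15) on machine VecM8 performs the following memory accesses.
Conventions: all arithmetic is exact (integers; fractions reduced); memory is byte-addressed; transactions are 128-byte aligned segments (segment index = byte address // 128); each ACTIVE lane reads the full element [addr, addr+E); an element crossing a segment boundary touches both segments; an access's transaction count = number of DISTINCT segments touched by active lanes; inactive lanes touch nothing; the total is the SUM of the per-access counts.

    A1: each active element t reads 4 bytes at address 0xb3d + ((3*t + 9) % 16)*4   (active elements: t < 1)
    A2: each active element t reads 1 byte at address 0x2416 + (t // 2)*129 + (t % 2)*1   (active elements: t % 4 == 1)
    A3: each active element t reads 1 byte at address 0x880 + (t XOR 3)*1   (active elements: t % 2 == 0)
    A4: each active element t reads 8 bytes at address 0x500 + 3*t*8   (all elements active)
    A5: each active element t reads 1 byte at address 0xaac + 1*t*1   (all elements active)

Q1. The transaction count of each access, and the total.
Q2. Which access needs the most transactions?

A1: 1 transaction
A2: 4 transactions
A3: 1 transaction
A4: 3 transactions
A5: 1 transaction

Answer: 1,4,1,3,1; total 10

Answer: A2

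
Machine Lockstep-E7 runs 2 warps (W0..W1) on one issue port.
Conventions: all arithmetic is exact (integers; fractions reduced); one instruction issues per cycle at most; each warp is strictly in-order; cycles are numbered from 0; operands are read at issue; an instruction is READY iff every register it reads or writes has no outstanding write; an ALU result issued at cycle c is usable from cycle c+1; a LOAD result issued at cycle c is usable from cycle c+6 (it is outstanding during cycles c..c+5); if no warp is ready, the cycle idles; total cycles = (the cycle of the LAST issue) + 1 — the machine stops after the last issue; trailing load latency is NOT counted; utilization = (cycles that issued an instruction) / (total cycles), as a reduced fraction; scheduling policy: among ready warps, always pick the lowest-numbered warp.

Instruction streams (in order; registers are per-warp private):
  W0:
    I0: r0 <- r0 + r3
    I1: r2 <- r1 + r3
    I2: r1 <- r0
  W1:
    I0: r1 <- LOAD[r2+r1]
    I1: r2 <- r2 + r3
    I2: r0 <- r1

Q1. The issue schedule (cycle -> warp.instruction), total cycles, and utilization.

cycle 0: W0.I0
cycle 1: W0.I1
cycle 2: W0.I2
cycle 3: W1.I0
cycle 4: W1.I1
cycle 5: idle
cycle 6: idle
cycle 7: idle
cycle 8: idle
cycle 9: W1.I2

Answer: 10 cycles, utilization 3/5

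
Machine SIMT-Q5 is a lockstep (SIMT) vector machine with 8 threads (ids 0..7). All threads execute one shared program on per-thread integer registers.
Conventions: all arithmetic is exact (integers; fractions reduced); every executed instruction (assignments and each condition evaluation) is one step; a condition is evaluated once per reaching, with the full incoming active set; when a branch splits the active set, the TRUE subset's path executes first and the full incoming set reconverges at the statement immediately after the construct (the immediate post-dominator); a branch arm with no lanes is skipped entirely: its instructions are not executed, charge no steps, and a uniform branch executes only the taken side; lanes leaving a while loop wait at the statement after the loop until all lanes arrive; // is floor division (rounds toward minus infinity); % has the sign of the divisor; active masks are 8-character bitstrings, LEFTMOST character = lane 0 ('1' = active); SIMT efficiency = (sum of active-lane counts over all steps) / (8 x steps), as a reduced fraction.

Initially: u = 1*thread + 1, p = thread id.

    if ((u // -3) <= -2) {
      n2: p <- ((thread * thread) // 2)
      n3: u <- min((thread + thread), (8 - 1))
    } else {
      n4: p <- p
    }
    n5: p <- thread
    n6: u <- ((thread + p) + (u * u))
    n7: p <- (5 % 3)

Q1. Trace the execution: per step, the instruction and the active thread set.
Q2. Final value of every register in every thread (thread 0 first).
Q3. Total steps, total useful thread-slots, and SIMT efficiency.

step 0: eval ((u // -3) <= -2)       11111111
step 1: p <- ((thread * thread) // 2) 00011111
step 2: u <- min((thread + thread), (8 - 1)) 00011111
step 3: p <- p                       11100000
step 4: p <- thread                  11111111
step 5: u <- ((thread + p) + (u * u)) 11111111
step 6: p <- (5 % 3)                 11111111

Answer: 7 steps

u: 1,6,13,42,57,59,61,63
p: 2,2,2,2,2,2,2,2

steps = 7; useful = 45; efficiency = 45/56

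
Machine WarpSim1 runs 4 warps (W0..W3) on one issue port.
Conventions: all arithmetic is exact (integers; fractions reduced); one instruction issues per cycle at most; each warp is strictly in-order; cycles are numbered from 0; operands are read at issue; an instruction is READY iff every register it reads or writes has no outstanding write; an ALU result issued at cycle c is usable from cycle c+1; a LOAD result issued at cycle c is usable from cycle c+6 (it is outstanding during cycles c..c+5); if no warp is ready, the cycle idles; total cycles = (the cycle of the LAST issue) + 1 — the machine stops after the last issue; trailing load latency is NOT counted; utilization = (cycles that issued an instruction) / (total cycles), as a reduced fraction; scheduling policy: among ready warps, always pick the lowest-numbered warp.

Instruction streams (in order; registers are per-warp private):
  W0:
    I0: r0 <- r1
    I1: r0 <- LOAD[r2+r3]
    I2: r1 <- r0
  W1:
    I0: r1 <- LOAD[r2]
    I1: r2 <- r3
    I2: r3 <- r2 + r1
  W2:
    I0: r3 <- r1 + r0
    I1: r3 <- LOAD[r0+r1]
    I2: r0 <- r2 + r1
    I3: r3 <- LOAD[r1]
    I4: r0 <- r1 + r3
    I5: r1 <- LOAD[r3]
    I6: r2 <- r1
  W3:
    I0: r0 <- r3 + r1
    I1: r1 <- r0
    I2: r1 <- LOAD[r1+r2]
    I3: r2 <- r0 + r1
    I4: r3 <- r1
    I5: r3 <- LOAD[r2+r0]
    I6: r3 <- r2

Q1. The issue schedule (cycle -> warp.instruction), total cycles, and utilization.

cycle 0: W0.I0
cycle 1: W0.I1
cycle 2: W1.I0
cycle 3: W1.I1
cycle 4: W2.I0
cycle 5: W2.I1
cycle 6: W2.I2
cycle 7: W0.I2
cycle 8: W1.I2
cycle 9: W3.I0
cycle 10: W3.I1
cycle 11: W2.I3
cycle 12: W3.I2
cycle 13: idle
cycle 14: idle
cycle 15: idle
cycle 16: idle
cycle 17: W2.I4
cycle 18: W2.I5
cycle 19: W3.I3
cycle 20: W3.I4
cycle 21: W3.I5
cycle 22: idle
cycle 23: idle
cycle 24: W2.I6
cycle 25: idle
cycle 26: idle
cycle 27: W3.I6

Answer: 28 cycles, utilization 5/7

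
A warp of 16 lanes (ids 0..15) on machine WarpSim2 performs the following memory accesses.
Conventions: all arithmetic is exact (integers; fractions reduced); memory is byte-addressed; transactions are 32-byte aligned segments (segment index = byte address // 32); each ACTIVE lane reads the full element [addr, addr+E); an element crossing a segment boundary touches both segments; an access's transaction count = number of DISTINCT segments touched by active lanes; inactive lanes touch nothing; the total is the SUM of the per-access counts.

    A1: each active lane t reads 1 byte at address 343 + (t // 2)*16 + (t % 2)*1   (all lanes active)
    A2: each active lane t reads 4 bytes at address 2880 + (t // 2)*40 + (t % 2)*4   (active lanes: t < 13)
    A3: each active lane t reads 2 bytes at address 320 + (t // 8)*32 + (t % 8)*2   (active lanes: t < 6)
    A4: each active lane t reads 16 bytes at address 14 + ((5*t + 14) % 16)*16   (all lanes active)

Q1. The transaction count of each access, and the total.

A1: 5 transactions
A2: 7 transactions
A3: 1 transaction
A4: 9 transactions

Answer: 5,7,1,9; total 22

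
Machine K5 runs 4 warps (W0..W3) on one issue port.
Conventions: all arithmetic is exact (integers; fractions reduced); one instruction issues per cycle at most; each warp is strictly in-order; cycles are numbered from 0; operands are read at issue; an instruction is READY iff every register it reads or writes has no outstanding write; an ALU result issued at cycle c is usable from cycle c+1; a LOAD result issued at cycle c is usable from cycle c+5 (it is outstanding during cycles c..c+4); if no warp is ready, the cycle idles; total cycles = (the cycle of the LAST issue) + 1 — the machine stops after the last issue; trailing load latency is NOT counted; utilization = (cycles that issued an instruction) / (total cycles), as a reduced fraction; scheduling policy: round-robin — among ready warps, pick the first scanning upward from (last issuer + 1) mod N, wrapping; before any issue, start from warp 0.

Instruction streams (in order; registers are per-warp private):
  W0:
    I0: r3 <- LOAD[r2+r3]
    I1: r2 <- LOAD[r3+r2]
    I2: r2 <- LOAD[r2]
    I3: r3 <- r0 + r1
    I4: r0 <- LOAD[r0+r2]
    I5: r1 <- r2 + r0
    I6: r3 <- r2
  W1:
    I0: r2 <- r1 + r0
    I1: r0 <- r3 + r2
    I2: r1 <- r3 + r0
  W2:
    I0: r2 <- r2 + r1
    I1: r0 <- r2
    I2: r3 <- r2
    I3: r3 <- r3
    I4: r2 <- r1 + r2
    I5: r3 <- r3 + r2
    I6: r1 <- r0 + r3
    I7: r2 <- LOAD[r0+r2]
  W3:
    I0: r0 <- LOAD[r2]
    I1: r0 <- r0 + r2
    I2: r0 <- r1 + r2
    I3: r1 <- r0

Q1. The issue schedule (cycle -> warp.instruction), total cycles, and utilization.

cycle 0: W0.I0
cycle 1: W1.I0
cycle 2: W2.I0
cycle 3: W3.I0
cycle 4: W1.I1
cycle 5: W2.I1
cycle 6: W0.I1
cycle 7: W1.I2
cycle 8: W2.I2
cycle 9: W3.I1
cycle 10: W2.I3
cycle 11: W3.I2
cycle 12: W0.I2
cycle 13: W2.I4
cycle 14: W3.I3
cycle 15: W0.I3
cycle 16: W2.I5
cycle 17: W0.I4
cycle 18: W2.I6
cycle 19: W2.I7
cycle 20: idle
cycle 21: idle
cycle 22: W0.I5
cycle 23: W0.I6

Answer: 24 cycles, utilization 11/12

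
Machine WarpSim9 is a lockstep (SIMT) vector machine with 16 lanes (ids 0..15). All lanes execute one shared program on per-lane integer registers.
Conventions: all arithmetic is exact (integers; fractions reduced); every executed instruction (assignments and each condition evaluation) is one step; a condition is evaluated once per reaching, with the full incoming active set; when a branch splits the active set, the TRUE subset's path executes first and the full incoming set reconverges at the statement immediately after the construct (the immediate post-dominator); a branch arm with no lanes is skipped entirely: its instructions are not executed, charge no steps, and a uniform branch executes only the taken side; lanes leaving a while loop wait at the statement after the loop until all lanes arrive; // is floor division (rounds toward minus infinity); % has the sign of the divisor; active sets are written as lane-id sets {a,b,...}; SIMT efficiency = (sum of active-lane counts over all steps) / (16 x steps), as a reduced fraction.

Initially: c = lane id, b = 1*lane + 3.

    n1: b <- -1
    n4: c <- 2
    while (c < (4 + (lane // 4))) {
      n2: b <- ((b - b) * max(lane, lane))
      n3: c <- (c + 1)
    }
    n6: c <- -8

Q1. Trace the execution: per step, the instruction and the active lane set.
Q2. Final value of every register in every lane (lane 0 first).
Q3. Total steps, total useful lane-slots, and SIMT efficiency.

step 0: b <- -1                      {0,1,2,3,4,5,6,7,8,9,10,11,12,13,14,15}
step 1: c <- 2                       {0,1,2,3,4,5,6,7,8,9,10,11,12,13,14,15}
step 2: eval (c < (4 + (lane // 4))) {0,1,2,3,4,5,6,7,8,9,10,11,12,13,14,15}
step 3: b <- ((b - b) * max(lane, lane)) {0,1,2,3,4,5,6,7,8,9,10,11,12,13,14,15}
step 4: c <- (c + 1)                 {0,1,2,3,4,5,6,7,8,9,10,11,12,13,14,15}
step 5: eval (c < (4 + (lane // 4))) {0,1,2,3,4,5,6,7,8,9,10,11,12,13,14,15}
step 6: b <- ((b - b) * max(lane, lane)) {0,1,2,3,4,5,6,7,8,9,10,11,12,13,14,15}
step 7: c <- (c + 1)                 {0,1,2,3,4,5,6,7,8,9,10,11,12,13,14,15}
step 8: eval (c < (4 + (lane // 4))) {0,1,2,3,4,5,6,7,8,9,10,11,12,13,14,15}
step 9: b <- ((b - b) * max(lane, lane)) {4,5,6,7,8,9,10,11,12,13,14,15}
step 10: c <- (c + 1)                 {4,5,6,7,8,9,10,11,12,13,14,15}
step 11: eval (c < (4 + (lane // 4))) {4,5,6,7,8,9,10,11,12,13,14,15}
step 12: b <- ((b - b) * max(lane, lane)) {8,9,10,11,12,13,14,15}
step 13: c <- (c + 1)                 {8,9,10,11,12,13,14,15}
step 14: eval (c < (4 + (lane // 4))) {8,9,10,11,12,13,14,15}
step 15: b <- ((b - b) * max(lane, lane)) {12,13,14,15}
step 16: c <- (c + 1)                 {12,13,14,15}
step 17: eval (c < (4 + (lane // 4))) {12,13,14,15}
step 18: c <- -8                      {0,1,2,3,4,5,6,7,8,9,10,11,12,13,14,15}

Answer: 19 steps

c: -8,-8,-8,-8,-8,-8,-8,-8,-8,-8,-8,-8,-8,-8,-8,-8
b: 0,0,0,0,0,0,0,0,0,0,0,0,0,0,0,0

steps = 19; useful = 232; efficiency = 232/304 = 29/38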